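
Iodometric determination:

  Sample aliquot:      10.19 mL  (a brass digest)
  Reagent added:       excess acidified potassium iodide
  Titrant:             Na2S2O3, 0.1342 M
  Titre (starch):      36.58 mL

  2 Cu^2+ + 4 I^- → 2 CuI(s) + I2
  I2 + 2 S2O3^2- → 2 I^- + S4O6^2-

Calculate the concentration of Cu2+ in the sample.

0.4818 M

n(S2O3^2-) = 0.03658 × 0.1342 = 4.909 × 10^-3 mol
n(I2) = n(S2O3^2-)/2 = 2.455 × 10^-3 mol
From the 2:1 ratio, n(Cu2+) in the aliquot = 2/1 × 2.455 × 10^-3 = 4.909 × 10^-3 mol
[Cu2+] = 4.909 × 10^-3 / 0.01019 = 0.4818 mol/L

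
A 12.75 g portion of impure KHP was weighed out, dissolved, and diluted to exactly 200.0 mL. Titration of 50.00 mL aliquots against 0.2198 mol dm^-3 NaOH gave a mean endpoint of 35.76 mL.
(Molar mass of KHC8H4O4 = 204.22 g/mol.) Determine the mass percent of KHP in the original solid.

50.36 %

KHC8H4O4 + NaOH → KNaC8H4O4 + H2O
n(NaOH) per titration = 0.03576 × 0.2198 = 7.860 × 10^-3 mol
n(KHC8H4O4) in each aliquot = 7.860 × 10^-3 mol (1:1 ratio)
n(KHC8H4O4) in the whole flask = 7.860 × 10^-3 × 200.0/50.00 = 0.03144 mol
mass of KHC8H4O4 = 0.03144 × 204.22 = 6.421 g
% KHC8H4O4 = 6.421 / 12.75 × 100 = 50.36 %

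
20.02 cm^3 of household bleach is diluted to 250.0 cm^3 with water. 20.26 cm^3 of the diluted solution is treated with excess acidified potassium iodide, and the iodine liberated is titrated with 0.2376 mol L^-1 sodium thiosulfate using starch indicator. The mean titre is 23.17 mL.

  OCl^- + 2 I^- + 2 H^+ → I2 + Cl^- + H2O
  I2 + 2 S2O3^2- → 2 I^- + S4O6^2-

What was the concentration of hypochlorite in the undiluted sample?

1.697 mol/L

n(S2O3^2-) = 0.02317 × 0.2376 = 5.505 × 10^-3 mol
n(I2) = n(S2O3^2-)/2 = 2.753 × 10^-3 mol
n(OCl^-) in the aliquot = 2.753 × 10^-3 mol (1:1 ratio)
[OCl^-]_dilute = 2.753 × 10^-3 / 0.02026 = 0.1359 mol/L
[OCl^-]_original = 0.1359 × 250.0/20.02 = 1.697 mol/L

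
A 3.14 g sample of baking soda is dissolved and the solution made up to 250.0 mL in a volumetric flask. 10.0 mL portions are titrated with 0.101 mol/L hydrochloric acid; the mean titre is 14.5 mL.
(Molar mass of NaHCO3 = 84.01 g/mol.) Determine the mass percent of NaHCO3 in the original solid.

98.0 %

NaHCO3 + HCl → NaCl + H2O + CO2
n(HCl) per titration = 0.0145 × 0.101 = 1.46 × 10^-3 mol
n(NaHCO3) in each aliquot = 1.46 × 10^-3 mol (1:1 ratio)
n(NaHCO3) in the whole flask = 1.46 × 10^-3 × 250.0/10.0 = 0.0366 mol
mass of NaHCO3 = 0.0366 × 84.01 = 3.08 g
% NaHCO3 = 3.08 / 3.14 × 100 = 98.0 %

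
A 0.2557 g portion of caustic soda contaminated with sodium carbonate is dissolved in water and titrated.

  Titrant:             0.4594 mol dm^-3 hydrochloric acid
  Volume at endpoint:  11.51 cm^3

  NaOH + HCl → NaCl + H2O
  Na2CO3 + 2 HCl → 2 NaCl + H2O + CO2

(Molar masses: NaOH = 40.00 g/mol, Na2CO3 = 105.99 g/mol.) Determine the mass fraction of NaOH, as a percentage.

29.52 %

n(HCl) = 0.01151 × 0.4594 = 5.288 × 10^-3 mol
Let x = n(NaOH), y = n(Na2CO3).
Titrant: 1x + 2y = 5.288 × 10^-3;  mass: 40.00x + 105.99y = 0.2557
Solving, x = 1.887 × 10^-3 mol, y = 1.700 × 10^-3 mol
mass of NaOH = 1.887 × 10^-3 × 40.00 = 0.07548 g
% NaOH = 0.07548 / 0.2557 × 100 = 29.52 %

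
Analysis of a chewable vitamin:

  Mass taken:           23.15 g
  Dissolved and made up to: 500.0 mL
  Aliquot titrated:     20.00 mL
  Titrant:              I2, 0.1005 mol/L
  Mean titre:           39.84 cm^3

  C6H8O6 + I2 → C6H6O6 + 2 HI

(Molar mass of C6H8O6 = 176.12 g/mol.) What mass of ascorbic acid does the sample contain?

n(I2) per titration = 0.03984 × 0.1005 = 4.004 × 10^-3 mol
n(C6H8O6) in each aliquot = 4.004 × 10^-3 mol (1:1 ratio)
n(C6H8O6) in the whole flask = 4.004 × 10^-3 × 500.0/20.00 = 0.1001 mol
mass of C6H8O6 = 0.1001 × 176.12 = 17.63 g

17.63 g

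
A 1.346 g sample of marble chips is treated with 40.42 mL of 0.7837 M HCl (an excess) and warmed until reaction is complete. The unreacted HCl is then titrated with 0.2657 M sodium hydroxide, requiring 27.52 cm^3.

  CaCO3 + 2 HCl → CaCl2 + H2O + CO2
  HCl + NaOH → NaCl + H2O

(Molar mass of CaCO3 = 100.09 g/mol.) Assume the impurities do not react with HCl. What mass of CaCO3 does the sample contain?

n(HCl) added = 0.04042 × 0.7837 = 0.03168 mol
n(NaOH) used in back-titration = 0.02752 × 0.2657 = 7.312 × 10^-3 mol
n(HCl) left over = 7.312 × 10^-3 mol (1:1 ratio)
n(HCl) consumed by analyte = 0.03168 − 7.312 × 10^-3 = 0.02437 mol
From the 1:2 ratio, n(CaCO3) = 1/2 × 0.02437 = 0.01218 mol
mass of CaCO3 = 0.01218 × 100.09 = 1.219 g

1.219 g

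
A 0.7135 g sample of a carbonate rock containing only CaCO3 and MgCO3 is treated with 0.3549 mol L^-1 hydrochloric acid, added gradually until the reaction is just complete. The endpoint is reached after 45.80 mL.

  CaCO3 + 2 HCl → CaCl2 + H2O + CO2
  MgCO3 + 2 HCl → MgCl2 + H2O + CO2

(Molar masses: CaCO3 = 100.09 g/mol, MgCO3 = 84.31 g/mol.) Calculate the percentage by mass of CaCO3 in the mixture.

n(HCl) = 0.04580 × 0.3549 = 0.01625 mol
Let x = n(CaCO3), y = n(MgCO3).
Titrant: 2x + 2y = 0.01625;  mass: 100.09x + 84.31y = 0.7135
Solving, x = 1.793 × 10^-3 mol, y = 6.334 × 10^-3 mol
mass of CaCO3 = 1.793 × 10^-3 × 100.09 = 0.1795 g
% CaCO3 = 0.1795 / 0.7135 × 100 = 25.15 %

25.15 %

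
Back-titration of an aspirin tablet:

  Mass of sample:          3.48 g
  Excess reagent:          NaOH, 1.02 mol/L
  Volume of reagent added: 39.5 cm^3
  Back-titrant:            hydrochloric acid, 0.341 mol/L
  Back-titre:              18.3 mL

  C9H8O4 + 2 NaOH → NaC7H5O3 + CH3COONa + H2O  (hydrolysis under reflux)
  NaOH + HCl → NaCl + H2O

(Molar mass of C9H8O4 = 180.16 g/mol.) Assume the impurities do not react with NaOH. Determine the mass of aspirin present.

n(NaOH) added = 0.0395 × 1.02 = 0.0403 mol
n(HCl) used in back-titration = 0.0183 × 0.341 = 6.24 × 10^-3 mol
n(NaOH) left over = 6.24 × 10^-3 mol (1:1 ratio)
n(NaOH) consumed by analyte = 0.0403 − 6.24 × 10^-3 = 0.0340 mol
From the 1:2 ratio, n(C9H8O4) = 1/2 × 0.0340 = 0.0170 mol
mass of C9H8O4 = 0.0170 × 180.16 = 3.07 g

3.07 g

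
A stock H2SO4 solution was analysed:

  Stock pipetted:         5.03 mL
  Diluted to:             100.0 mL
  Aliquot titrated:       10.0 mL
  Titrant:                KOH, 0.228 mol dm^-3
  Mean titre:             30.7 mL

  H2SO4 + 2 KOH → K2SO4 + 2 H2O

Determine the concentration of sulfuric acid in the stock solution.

n(KOH) = 0.0307 × 0.228 = 7.00 × 10^-3 mol
From the 1:2 ratio, n(H2SO4) in the aliquot = 1/2 × 7.00 × 10^-3 = 3.50 × 10^-3 mol
[H2SO4]_dilute = 3.50 × 10^-3 / 0.0100 = 0.350 mol/L
Dilution factor = 100.0 / 5.03 = 19.88
[H2SO4]_stock = 0.350 × 19.88 = 6.96 mol/L

6.96 mol/L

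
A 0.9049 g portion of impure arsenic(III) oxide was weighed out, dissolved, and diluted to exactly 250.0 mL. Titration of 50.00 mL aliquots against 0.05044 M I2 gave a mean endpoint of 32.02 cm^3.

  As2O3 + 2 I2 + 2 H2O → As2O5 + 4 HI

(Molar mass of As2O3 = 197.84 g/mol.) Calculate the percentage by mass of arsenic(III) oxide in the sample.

88.28 %

n(I2) per titration = 0.03202 × 0.05044 = 1.615 × 10^-3 mol
From the 1:2 ratio, n(As2O3) in each aliquot = 1/2 × 1.615 × 10^-3 = 8.075 × 10^-4 mol
n(As2O3) in the whole flask = 8.075 × 10^-4 × 250.0/50.00 = 4.038 × 10^-3 mol
mass of As2O3 = 4.038 × 10^-3 × 197.84 = 0.7988 g
% As2O3 = 0.7988 / 0.9049 × 100 = 88.28 %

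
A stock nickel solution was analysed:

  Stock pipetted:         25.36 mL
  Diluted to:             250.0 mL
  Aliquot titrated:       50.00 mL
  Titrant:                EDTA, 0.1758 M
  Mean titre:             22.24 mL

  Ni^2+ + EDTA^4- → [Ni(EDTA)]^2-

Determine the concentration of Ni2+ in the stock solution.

0.7709 M

n(EDTA) = 0.02224 × 0.1758 = 3.910 × 10^-3 mol
n(Ni2+) in the aliquot = 3.910 × 10^-3 mol (1:1 ratio)
[Ni2+]_dilute = 3.910 × 10^-3 / 0.05000 = 0.07820 mol/L
Dilution factor = 250.0 / 25.36 = 9.858
[Ni2+]_stock = 0.07820 × 9.858 = 0.7709 mol/L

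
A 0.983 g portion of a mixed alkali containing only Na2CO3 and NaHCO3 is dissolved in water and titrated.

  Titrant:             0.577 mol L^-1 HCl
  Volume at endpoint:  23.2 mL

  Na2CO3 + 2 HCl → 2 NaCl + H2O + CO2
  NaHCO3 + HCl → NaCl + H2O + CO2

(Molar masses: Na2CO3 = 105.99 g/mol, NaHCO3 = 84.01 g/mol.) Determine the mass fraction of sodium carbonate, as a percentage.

24.6 %

n(HCl) = 0.0232 × 0.577 = 0.0134 mol
Let x = n(Na2CO3), y = n(NaHCO3).
Titrant: 2x + 1y = 0.0134;  mass: 105.99x + 84.01y = 0.983
Solving, x = 2.28 × 10^-3 mol, y = 8.82 × 10^-3 mol
mass of Na2CO3 = 2.28 × 10^-3 × 105.99 = 0.242 g
% Na2CO3 = 0.242 / 0.983 × 100 = 24.6 %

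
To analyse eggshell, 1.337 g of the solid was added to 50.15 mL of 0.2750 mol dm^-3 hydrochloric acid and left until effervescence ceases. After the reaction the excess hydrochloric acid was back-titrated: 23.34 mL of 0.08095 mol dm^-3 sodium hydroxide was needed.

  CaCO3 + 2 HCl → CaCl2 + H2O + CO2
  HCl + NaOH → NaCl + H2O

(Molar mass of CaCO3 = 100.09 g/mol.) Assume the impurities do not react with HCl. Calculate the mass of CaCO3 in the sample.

0.5956 g

n(HCl) added = 0.05015 × 0.2750 = 0.01379 mol
n(NaOH) used in back-titration = 0.02334 × 0.08095 = 1.889 × 10^-3 mol
n(HCl) left over = 1.889 × 10^-3 mol (1:1 ratio)
n(HCl) consumed by analyte = 0.01379 − 1.889 × 10^-3 = 0.01190 mol
From the 1:2 ratio, n(CaCO3) = 1/2 × 0.01190 = 5.951 × 10^-3 mol
mass of CaCO3 = 5.951 × 10^-3 × 100.09 = 0.5956 g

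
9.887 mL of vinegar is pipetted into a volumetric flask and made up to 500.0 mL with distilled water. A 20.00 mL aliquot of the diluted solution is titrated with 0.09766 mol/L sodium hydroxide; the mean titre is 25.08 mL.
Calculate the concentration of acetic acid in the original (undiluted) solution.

6.193 mol/L

CH3COOH + NaOH → CH3COONa + H2O
n(NaOH) = 0.02508 × 0.09766 = 2.449 × 10^-3 mol
n(CH3COOH) in the aliquot = 2.449 × 10^-3 mol (1:1 ratio)
[CH3COOH]_dilute = 2.449 × 10^-3 / 0.02000 = 0.1225 mol/L
Dilution factor = 500.0 / 9.887 = 50.57
[CH3COOH]_stock = 0.1225 × 50.57 = 6.193 mol/L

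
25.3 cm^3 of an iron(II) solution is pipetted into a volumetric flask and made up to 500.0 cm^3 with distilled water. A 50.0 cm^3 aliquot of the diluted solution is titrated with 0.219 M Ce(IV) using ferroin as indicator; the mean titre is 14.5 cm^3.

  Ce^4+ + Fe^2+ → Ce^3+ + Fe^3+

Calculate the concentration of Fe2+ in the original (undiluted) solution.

1.26 M

n(Ce4+) = 0.0145 × 0.219 = 3.18 × 10^-3 mol
n(Fe2+) in the aliquot = 3.18 × 10^-3 mol (1:1 ratio)
[Fe2+]_dilute = 3.18 × 10^-3 / 0.0500 = 0.0635 mol/L
Dilution factor = 500.0 / 25.3 = 19.76
[Fe2+]_stock = 0.0635 × 19.76 = 1.26 mol/L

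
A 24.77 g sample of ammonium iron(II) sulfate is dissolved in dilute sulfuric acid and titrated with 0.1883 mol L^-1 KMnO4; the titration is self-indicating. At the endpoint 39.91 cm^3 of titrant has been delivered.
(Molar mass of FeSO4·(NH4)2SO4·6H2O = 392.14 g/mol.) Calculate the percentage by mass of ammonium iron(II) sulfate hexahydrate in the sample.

59.49 %

MnO4^- + 5 Fe^2+ + 8 H^+ → Mn^2+ + 5 Fe^3+ + 4 H2O
n(KMnO4) = 0.03991 L × 0.1883 mol/L = 7.515 × 10^-3 mol
From the 5:1 ratio, n(FeSO4·(NH4)2SO4·6H2O) = 5/1 × 7.515 × 10^-3 = 0.03758 mol
mass of FeSO4·(NH4)2SO4·6H2O = 0.03758 × 392.14 g/mol = 14.73 g
% FeSO4·(NH4)2SO4·6H2O = 14.73 / 24.77 × 100 = 59.49 %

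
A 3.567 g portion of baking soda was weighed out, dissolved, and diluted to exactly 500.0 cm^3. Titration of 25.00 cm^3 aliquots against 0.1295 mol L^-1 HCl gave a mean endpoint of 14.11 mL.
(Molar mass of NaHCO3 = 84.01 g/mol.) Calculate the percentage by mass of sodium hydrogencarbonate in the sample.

86.07 %

NaHCO3 + HCl → NaCl + H2O + CO2
n(HCl) per titration = 0.01411 × 0.1295 = 1.827 × 10^-3 mol
n(NaHCO3) in each aliquot = 1.827 × 10^-3 mol (1:1 ratio)
n(NaHCO3) in the whole flask = 1.827 × 10^-3 × 500.0/25.00 = 0.03654 mol
mass of NaHCO3 = 0.03654 × 84.01 = 3.070 g
% NaHCO3 = 3.070 / 3.567 × 100 = 86.07 %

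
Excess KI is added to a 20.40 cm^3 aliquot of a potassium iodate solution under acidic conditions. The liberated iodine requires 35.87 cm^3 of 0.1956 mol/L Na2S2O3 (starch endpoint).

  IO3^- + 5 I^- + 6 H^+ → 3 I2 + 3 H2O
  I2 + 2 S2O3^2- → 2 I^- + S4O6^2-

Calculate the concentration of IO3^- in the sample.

n(S2O3^2-) = 0.03587 × 0.1956 = 7.016 × 10^-3 mol
n(I2) = n(S2O3^2-)/2 = 3.508 × 10^-3 mol
From the 1:3 ratio, n(IO3^-) in the aliquot = 1/3 × 3.508 × 10^-3 = 1.169 × 10^-3 mol
[IO3^-] = 1.169 × 10^-3 / 0.02040 = 0.05732 mol/L

0.05732 mol/L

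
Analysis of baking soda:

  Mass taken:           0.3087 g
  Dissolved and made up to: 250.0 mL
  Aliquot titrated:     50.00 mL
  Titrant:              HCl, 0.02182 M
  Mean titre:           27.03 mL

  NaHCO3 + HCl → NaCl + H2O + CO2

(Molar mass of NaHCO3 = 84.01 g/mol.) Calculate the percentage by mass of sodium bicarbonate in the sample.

80.25 %

n(HCl) per titration = 0.02703 × 0.02182 = 5.898 × 10^-4 mol
n(NaHCO3) in each aliquot = 5.898 × 10^-4 mol (1:1 ratio)
n(NaHCO3) in the whole flask = 5.898 × 10^-4 × 250.0/50.00 = 2.949 × 10^-3 mol
mass of NaHCO3 = 2.949 × 10^-3 × 84.01 = 0.2477 g
% NaHCO3 = 0.2477 / 0.3087 × 100 = 80.25 %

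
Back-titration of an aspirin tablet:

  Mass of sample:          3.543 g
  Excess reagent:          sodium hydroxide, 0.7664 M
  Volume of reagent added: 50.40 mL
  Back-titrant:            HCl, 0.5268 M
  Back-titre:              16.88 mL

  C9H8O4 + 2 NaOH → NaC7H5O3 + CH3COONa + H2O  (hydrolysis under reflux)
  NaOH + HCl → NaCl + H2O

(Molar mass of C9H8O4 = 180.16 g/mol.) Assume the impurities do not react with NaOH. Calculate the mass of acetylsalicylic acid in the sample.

2.678 g

n(NaOH) added = 0.05040 × 0.7664 = 0.03863 mol
n(HCl) used in back-titration = 0.01688 × 0.5268 = 8.892 × 10^-3 mol
n(NaOH) left over = 8.892 × 10^-3 mol (1:1 ratio)
n(NaOH) consumed by analyte = 0.03863 − 8.892 × 10^-3 = 0.02973 mol
From the 1:2 ratio, n(C9H8O4) = 1/2 × 0.02973 = 0.01487 mol
mass of C9H8O4 = 0.01487 × 180.16 = 2.678 g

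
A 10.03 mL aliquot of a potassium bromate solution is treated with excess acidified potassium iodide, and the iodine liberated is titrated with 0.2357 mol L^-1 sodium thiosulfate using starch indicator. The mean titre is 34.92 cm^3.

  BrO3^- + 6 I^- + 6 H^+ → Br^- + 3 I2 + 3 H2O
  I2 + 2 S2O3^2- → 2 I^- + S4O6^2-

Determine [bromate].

n(S2O3^2-) = 0.03492 × 0.2357 = 8.231 × 10^-3 mol
n(I2) = n(S2O3^2-)/2 = 4.115 × 10^-3 mol
From the 1:3 ratio, n(BrO3^-) in the aliquot = 1/3 × 4.115 × 10^-3 = 1.372 × 10^-3 mol
[BrO3^-] = 1.372 × 10^-3 / 0.01003 = 0.1368 mol/L

0.1368 mol/L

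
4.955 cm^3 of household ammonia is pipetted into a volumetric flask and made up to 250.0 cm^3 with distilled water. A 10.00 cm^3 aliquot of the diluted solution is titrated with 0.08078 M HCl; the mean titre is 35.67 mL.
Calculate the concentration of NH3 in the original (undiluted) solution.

NH3 + HCl → NH4Cl
n(HCl) = 0.03567 × 0.08078 = 2.881 × 10^-3 mol
n(NH3) in the aliquot = 2.881 × 10^-3 mol (1:1 ratio)
[NH3]_dilute = 2.881 × 10^-3 / 0.01000 = 0.2881 mol/L
Dilution factor = 250.0 / 4.955 = 50.45
[NH3]_stock = 0.2881 × 50.45 = 14.54 mol/L

14.54 M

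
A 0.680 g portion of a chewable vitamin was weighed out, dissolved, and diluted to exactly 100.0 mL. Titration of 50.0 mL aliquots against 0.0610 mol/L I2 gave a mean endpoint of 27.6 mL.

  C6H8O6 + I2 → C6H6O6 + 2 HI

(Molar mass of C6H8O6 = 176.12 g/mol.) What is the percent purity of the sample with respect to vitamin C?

n(I2) per titration = 0.0276 × 0.0610 = 1.68 × 10^-3 mol
n(C6H8O6) in each aliquot = 1.68 × 10^-3 mol (1:1 ratio)
n(C6H8O6) in the whole flask = 1.68 × 10^-3 × 100.0/50.0 = 3.37 × 10^-3 mol
mass of C6H8O6 = 3.37 × 10^-3 × 176.12 = 0.593 g
% C6H8O6 = 0.593 / 0.680 × 100 = 87.2 %

87.2 %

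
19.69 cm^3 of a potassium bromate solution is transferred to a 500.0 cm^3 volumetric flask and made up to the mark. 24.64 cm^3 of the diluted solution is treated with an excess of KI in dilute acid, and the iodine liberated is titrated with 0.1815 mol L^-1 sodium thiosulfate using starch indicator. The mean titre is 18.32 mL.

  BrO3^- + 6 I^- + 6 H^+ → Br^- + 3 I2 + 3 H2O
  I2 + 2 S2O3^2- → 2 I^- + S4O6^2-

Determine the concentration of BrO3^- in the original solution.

0.5711 mol/L

n(S2O3^2-) = 0.01832 × 0.1815 = 3.325 × 10^-3 mol
n(I2) = n(S2O3^2-)/2 = 1.663 × 10^-3 mol
From the 1:3 ratio, n(BrO3^-) in the aliquot = 1/3 × 1.663 × 10^-3 = 5.542 × 10^-4 mol
[BrO3^-]_dilute = 5.542 × 10^-4 / 0.02464 = 0.02249 mol/L
[BrO3^-]_original = 0.02249 × 500.0/19.69 = 0.5711 mol/L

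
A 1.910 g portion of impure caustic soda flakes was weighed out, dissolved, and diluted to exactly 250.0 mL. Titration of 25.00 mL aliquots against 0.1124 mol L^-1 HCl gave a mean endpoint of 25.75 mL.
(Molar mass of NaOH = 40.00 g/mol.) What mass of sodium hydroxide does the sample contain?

NaOH + HCl → NaCl + H2O
n(HCl) per titration = 0.02575 × 0.1124 = 2.894 × 10^-3 mol
n(NaOH) in each aliquot = 2.894 × 10^-3 mol (1:1 ratio)
n(NaOH) in the whole flask = 2.894 × 10^-3 × 250.0/25.00 = 0.02894 mol
mass of NaOH = 0.02894 × 40.00 = 1.158 g

1.158 g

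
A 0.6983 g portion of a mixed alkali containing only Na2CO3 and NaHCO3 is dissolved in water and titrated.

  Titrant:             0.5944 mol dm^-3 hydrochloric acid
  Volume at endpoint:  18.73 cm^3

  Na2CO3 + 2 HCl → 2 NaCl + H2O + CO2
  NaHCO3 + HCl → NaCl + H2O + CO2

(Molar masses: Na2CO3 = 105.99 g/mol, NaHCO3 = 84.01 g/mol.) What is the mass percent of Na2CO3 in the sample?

57.99 %

n(HCl) = 0.01873 × 0.5944 = 0.01113 mol
Let x = n(Na2CO3), y = n(NaHCO3).
Titrant: 2x + 1y = 0.01113;  mass: 105.99x + 84.01y = 0.6983
Solving, x = 3.821 × 10^-3 mol, y = 3.492 × 10^-3 mol
mass of Na2CO3 = 3.821 × 10^-3 × 105.99 = 0.4049 g
% Na2CO3 = 0.4049 / 0.6983 × 100 = 57.99 %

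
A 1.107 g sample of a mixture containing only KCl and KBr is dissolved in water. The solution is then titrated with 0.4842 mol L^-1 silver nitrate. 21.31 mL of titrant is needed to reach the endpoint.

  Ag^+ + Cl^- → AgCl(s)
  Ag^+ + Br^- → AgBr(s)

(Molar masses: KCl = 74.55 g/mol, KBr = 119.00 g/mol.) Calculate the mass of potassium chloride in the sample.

0.2027 g

n(AgNO3) = 0.02131 × 0.4842 = 0.01032 mol
Let x = n(KCl), y = n(KBr).
Titrant: 1x + 1y = 0.01032;  mass: 74.55x + 119.00y = 1.107
Solving, x = 2.719 × 10^-3 mol, y = 7.599 × 10^-3 mol
mass of KCl = 2.719 × 10^-3 × 74.55 = 0.2027 g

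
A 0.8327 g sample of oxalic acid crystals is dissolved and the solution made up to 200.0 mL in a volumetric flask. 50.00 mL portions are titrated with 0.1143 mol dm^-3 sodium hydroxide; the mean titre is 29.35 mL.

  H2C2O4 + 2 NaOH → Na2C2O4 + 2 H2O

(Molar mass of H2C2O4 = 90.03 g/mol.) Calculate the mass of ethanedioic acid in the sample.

n(NaOH) per titration = 0.02935 × 0.1143 = 3.355 × 10^-3 mol
From the 1:2 ratio, n(H2C2O4) in each aliquot = 1/2 × 3.355 × 10^-3 = 1.677 × 10^-3 mol
n(H2C2O4) in the whole flask = 1.677 × 10^-3 × 200.0/50.00 = 6.709 × 10^-3 mol
mass of H2C2O4 = 6.709 × 10^-3 × 90.03 = 0.6040 g

0.6040 g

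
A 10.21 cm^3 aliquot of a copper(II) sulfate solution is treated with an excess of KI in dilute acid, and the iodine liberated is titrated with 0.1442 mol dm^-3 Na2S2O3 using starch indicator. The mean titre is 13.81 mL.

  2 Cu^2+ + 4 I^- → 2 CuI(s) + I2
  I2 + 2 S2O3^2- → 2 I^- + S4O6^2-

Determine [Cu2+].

0.1950 mol/L

n(S2O3^2-) = 0.01381 × 0.1442 = 1.991 × 10^-3 mol
n(I2) = n(S2O3^2-)/2 = 9.957 × 10^-4 mol
From the 2:1 ratio, n(Cu2+) in the aliquot = 2/1 × 9.957 × 10^-4 = 1.991 × 10^-3 mol
[Cu2+] = 1.991 × 10^-3 / 0.01021 = 0.1950 mol/L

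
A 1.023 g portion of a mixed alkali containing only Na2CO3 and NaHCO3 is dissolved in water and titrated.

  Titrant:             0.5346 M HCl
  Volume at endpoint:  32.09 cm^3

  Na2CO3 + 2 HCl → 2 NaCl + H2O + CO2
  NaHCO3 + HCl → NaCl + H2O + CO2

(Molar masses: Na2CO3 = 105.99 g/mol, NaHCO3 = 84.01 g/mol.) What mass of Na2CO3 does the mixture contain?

n(HCl) = 0.03209 × 0.5346 = 0.01716 mol
Let x = n(Na2CO3), y = n(NaHCO3).
Titrant: 2x + 1y = 0.01716;  mass: 105.99x + 84.01y = 1.023
Solving, x = 6.742 × 10^-3 mol, y = 3.671 × 10^-3 mol
mass of Na2CO3 = 6.742 × 10^-3 × 105.99 = 0.7146 g

0.7146 g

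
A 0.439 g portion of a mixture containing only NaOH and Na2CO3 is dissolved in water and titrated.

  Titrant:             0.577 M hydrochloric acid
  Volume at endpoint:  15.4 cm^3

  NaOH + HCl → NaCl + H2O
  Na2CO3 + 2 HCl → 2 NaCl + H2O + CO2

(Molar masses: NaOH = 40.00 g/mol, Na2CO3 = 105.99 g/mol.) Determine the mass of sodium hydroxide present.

n(HCl) = 0.0154 × 0.577 = 8.89 × 10^-3 mol
Let x = n(NaOH), y = n(Na2CO3).
Titrant: 1x + 2y = 8.89 × 10^-3;  mass: 40.00x + 105.99y = 0.439
Solving, x = 2.46 × 10^-3 mol, y = 3.22 × 10^-3 mol
mass of NaOH = 2.46 × 10^-3 × 40.00 = 0.0982 g

0.0982 g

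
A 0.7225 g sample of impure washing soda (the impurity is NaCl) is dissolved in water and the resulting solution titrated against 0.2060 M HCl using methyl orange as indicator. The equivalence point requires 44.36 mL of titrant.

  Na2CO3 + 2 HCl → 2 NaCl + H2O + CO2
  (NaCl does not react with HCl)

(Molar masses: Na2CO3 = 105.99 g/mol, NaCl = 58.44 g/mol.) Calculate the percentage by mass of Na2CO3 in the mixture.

67.03 %

n(HCl) = 0.04436 × 0.2060 = 9.138 × 10^-3 mol
Let x = n(Na2CO3), y = n(NaCl).
Titrant: 2x = 9.138 × 10^-3;  mass: 105.99x + 58.44y = 0.7225
Solving, x = 4.569 × 10^-3 mol, y = 4.076 × 10^-3 mol
mass of Na2CO3 = 4.569 × 10^-3 × 105.99 = 0.4843 g
% Na2CO3 = 0.4843 / 0.7225 × 100 = 67.03 %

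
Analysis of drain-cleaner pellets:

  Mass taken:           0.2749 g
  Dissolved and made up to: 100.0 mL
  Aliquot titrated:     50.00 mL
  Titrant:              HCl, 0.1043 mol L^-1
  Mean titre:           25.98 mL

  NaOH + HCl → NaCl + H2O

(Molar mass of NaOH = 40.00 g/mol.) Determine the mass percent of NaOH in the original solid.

n(HCl) per titration = 0.02598 × 0.1043 = 2.710 × 10^-3 mol
n(NaOH) in each aliquot = 2.710 × 10^-3 mol (1:1 ratio)
n(NaOH) in the whole flask = 2.710 × 10^-3 × 100.0/50.00 = 5.419 × 10^-3 mol
mass of NaOH = 5.419 × 10^-3 × 40.00 = 0.2168 g
% NaOH = 0.2168 / 0.2749 × 100 = 78.86 %

78.86 %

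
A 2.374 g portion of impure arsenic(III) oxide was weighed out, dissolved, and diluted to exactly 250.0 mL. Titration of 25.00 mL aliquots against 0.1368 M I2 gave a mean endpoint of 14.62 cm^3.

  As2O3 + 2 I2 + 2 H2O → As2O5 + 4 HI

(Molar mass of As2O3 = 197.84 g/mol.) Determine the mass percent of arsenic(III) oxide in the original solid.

83.34 %

n(I2) per titration = 0.01462 × 0.1368 = 2.000 × 10^-3 mol
From the 1:2 ratio, n(As2O3) in each aliquot = 1/2 × 2.000 × 10^-3 = 1.000 × 10^-3 mol
n(As2O3) in the whole flask = 1.000 × 10^-3 × 250.0/25.00 = 0.01000 mol
mass of As2O3 = 0.01000 × 197.84 = 1.978 g
% As2O3 = 1.978 / 2.374 × 100 = 83.34 %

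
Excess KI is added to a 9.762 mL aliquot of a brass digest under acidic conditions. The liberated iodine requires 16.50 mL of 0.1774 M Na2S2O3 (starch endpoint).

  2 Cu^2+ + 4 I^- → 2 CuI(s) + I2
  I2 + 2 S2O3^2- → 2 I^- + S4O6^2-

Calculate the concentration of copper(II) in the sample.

0.2998 M

n(S2O3^2-) = 0.01650 × 0.1774 = 2.927 × 10^-3 mol
n(I2) = n(S2O3^2-)/2 = 1.464 × 10^-3 mol
From the 2:1 ratio, n(Cu2+) in the aliquot = 2/1 × 1.464 × 10^-3 = 2.927 × 10^-3 mol
[Cu2+] = 2.927 × 10^-3 / 0.009762 = 0.2998 mol/L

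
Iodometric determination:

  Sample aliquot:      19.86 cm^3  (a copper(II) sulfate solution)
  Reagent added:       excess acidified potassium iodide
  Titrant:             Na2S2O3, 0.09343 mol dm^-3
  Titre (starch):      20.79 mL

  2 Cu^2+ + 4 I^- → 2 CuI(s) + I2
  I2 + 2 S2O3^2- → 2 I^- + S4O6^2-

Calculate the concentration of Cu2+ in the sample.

0.09781 mol/L

n(S2O3^2-) = 0.02079 × 0.09343 = 1.942 × 10^-3 mol
n(I2) = n(S2O3^2-)/2 = 9.712 × 10^-4 mol
From the 2:1 ratio, n(Cu2+) in the aliquot = 2/1 × 9.712 × 10^-4 = 1.942 × 10^-3 mol
[Cu2+] = 1.942 × 10^-3 / 0.01986 = 0.09781 mol/L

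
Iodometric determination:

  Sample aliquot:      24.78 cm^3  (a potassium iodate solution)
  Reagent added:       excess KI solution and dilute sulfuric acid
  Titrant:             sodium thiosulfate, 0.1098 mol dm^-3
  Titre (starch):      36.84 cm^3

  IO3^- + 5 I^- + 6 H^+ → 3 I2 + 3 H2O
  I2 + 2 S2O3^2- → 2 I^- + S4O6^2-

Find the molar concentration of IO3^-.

0.02721 mol/L

n(S2O3^2-) = 0.03684 × 0.1098 = 4.045 × 10^-3 mol
n(I2) = n(S2O3^2-)/2 = 2.023 × 10^-3 mol
From the 1:3 ratio, n(IO3^-) in the aliquot = 1/3 × 2.023 × 10^-3 = 6.742 × 10^-4 mol
[IO3^-] = 6.742 × 10^-4 / 0.02478 = 0.02721 mol/L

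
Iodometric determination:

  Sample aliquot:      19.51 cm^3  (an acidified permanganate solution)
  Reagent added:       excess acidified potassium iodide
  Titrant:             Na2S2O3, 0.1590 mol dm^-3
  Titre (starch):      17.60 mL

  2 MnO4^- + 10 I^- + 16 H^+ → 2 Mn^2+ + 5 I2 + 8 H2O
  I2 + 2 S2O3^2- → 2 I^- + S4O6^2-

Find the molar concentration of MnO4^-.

0.02869 mol/L

n(S2O3^2-) = 0.01760 × 0.1590 = 2.798 × 10^-3 mol
n(I2) = n(S2O3^2-)/2 = 1.399 × 10^-3 mol
From the 2:5 ratio, n(MnO4^-) in the aliquot = 2/5 × 1.399 × 10^-3 = 5.597 × 10^-4 mol
[MnO4^-] = 5.597 × 10^-4 / 0.01951 = 0.02869 mol/L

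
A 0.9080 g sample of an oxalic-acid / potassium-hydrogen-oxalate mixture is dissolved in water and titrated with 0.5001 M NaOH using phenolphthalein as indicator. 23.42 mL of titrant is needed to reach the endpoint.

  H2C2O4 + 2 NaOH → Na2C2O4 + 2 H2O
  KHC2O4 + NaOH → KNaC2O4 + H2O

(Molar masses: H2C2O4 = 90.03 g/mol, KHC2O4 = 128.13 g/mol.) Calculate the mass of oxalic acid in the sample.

0.3210 g

n(NaOH) = 0.02342 × 0.5001 = 0.01171 mol
Let x = n(H2C2O4), y = n(KHC2O4).
Titrant: 2x + 1y = 0.01171;  mass: 90.03x + 128.13y = 0.9080
Solving, x = 3.566 × 10^-3 mol, y = 4.581 × 10^-3 mol
mass of H2C2O4 = 3.566 × 10^-3 × 90.03 = 0.3210 g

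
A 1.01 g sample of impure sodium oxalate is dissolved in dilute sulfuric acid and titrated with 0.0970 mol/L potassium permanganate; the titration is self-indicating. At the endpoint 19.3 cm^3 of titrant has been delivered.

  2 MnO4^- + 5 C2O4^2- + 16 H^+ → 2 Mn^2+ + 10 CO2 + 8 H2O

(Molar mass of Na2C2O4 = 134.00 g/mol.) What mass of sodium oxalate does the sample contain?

n(KMnO4) = 0.0193 L × 0.0970 mol/L = 1.87 × 10^-3 mol
From the 5:2 ratio, n(Na2C2O4) = 5/2 × 1.87 × 10^-3 = 4.68 × 10^-3 mol
mass of Na2C2O4 = 4.68 × 10^-3 × 134.00 g/mol = 0.627 g

0.627 g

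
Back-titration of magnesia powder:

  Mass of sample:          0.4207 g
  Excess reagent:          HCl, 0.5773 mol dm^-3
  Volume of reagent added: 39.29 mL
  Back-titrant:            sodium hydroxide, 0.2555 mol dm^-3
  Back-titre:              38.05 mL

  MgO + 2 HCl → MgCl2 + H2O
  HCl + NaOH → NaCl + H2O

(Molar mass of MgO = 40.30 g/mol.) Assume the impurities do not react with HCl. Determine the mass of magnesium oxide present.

0.2612 g

n(HCl) added = 0.03929 × 0.5773 = 0.02268 mol
n(NaOH) used in back-titration = 0.03805 × 0.2555 = 9.722 × 10^-3 mol
n(HCl) left over = 9.722 × 10^-3 mol (1:1 ratio)
n(HCl) consumed by analyte = 0.02268 − 9.722 × 10^-3 = 0.01296 mol
From the 1:2 ratio, n(MgO) = 1/2 × 0.01296 = 6.480 × 10^-3 mol
mass of MgO = 6.480 × 10^-3 × 40.30 = 0.2612 g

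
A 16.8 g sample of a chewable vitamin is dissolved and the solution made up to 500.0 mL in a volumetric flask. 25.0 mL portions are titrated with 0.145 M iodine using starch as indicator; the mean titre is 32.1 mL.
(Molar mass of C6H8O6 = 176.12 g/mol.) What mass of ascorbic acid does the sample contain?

C6H8O6 + I2 → C6H6O6 + 2 HI
n(I2) per titration = 0.0321 × 0.145 = 4.65 × 10^-3 mol
n(C6H8O6) in each aliquot = 4.65 × 10^-3 mol (1:1 ratio)
n(C6H8O6) in the whole flask = 4.65 × 10^-3 × 500.0/25.0 = 0.0931 mol
mass of C6H8O6 = 0.0931 × 176.12 = 16.4 g

16.4 g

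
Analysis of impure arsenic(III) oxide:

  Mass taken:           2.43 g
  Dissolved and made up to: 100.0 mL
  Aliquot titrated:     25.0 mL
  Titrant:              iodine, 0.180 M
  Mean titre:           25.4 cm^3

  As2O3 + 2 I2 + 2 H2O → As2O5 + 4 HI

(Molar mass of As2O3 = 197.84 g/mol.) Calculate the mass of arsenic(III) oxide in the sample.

1.81 g

n(I2) per titration = 0.0254 × 0.180 = 4.57 × 10^-3 mol
From the 1:2 ratio, n(As2O3) in each aliquot = 1/2 × 4.57 × 10^-3 = 2.29 × 10^-3 mol
n(As2O3) in the whole flask = 2.29 × 10^-3 × 100.0/25.0 = 9.14 × 10^-3 mol
mass of As2O3 = 9.14 × 10^-3 × 197.84 = 1.81 g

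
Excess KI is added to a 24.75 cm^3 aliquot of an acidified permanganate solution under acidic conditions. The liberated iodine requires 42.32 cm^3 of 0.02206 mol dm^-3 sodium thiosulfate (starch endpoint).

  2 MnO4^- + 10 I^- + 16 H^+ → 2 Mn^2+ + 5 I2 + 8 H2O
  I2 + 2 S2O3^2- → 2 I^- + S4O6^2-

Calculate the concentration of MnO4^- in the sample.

0.007544 mol/L

n(S2O3^2-) = 0.04232 × 0.02206 = 9.336 × 10^-4 mol
n(I2) = n(S2O3^2-)/2 = 4.668 × 10^-4 mol
From the 2:5 ratio, n(MnO4^-) in the aliquot = 2/5 × 4.668 × 10^-4 = 1.867 × 10^-4 mol
[MnO4^-] = 1.867 × 10^-4 / 0.02475 = 0.007544 mol/L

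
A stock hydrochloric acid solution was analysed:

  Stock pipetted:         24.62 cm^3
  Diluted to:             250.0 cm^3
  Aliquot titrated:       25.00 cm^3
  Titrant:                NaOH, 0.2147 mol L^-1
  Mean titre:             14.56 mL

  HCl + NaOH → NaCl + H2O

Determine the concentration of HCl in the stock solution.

n(NaOH) = 0.01456 × 0.2147 = 3.126 × 10^-3 mol
n(HCl) in the aliquot = 3.126 × 10^-3 mol (1:1 ratio)
[HCl]_dilute = 3.126 × 10^-3 / 0.02500 = 0.1250 mol/L
Dilution factor = 250.0 / 24.62 = 10.15
[HCl]_stock = 0.1250 × 10.15 = 1.270 mol/L

1.270 mol/L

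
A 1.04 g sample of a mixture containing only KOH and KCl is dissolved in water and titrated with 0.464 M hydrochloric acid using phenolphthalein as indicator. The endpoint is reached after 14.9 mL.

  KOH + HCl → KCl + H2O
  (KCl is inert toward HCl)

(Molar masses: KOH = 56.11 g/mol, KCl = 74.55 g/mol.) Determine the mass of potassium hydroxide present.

n(HCl) = 0.0149 × 0.464 = 6.91 × 10^-3 mol
Let x = n(KOH), y = n(KCl).
Titrant: 1x = 6.91 × 10^-3;  mass: 56.11x + 74.55y = 1.04
Solving, x = 6.91 × 10^-3 mol, y = 8.75 × 10^-3 mol
mass of KOH = 6.91 × 10^-3 × 56.11 = 0.388 g

0.388 g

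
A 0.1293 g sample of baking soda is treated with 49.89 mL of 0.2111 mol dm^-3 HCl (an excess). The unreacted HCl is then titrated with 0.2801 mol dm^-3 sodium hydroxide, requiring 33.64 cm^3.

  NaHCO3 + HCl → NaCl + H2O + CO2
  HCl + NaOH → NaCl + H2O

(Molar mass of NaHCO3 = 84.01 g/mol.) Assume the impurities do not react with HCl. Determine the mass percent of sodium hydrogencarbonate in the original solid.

n(HCl) added = 0.04989 × 0.2111 = 0.01053 mol
n(NaOH) used in back-titration = 0.03364 × 0.2801 = 9.423 × 10^-3 mol
n(HCl) left over = 9.423 × 10^-3 mol (1:1 ratio)
n(HCl) consumed by analyte = 0.01053 − 9.423 × 10^-3 = 1.109 × 10^-3 mol
n(NaHCO3) = 1.109 × 10^-3 mol (1:1 ratio)
mass of NaHCO3 = 1.109 × 10^-3 × 84.01 = 0.09319 g
% NaHCO3 = 0.09319 / 0.1293 × 100 = 72.07 %

72.07 %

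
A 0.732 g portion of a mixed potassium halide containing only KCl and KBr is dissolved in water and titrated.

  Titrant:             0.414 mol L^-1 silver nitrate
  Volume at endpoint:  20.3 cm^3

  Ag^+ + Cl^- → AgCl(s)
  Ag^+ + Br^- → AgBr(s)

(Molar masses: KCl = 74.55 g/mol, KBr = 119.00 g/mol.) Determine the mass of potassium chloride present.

n(AgNO3) = 0.0203 × 0.414 = 8.40 × 10^-3 mol
Let x = n(KCl), y = n(KBr).
Titrant: 1x + 1y = 8.40 × 10^-3;  mass: 74.55x + 119.00y = 0.732
Solving, x = 6.03 × 10^-3 mol, y = 2.37 × 10^-3 mol
mass of KCl = 6.03 × 10^-3 × 74.55 = 0.450 g

0.450 g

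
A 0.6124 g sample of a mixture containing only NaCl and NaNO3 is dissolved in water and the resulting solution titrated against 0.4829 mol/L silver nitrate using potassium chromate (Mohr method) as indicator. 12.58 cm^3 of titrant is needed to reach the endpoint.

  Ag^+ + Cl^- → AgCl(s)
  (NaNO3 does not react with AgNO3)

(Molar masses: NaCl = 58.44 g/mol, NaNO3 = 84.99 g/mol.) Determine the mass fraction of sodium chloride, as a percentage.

57.97 %

n(AgNO3) = 0.01258 × 0.4829 = 6.075 × 10^-3 mol
Let x = n(NaCl), y = n(NaNO3).
Titrant: 1x = 6.075 × 10^-3;  mass: 58.44x + 84.99y = 0.6124
Solving, x = 6.075 × 10^-3 mol, y = 3.028 × 10^-3 mol
mass of NaCl = 6.075 × 10^-3 × 58.44 = 0.3550 g
% NaCl = 0.3550 / 0.6124 × 100 = 57.97 %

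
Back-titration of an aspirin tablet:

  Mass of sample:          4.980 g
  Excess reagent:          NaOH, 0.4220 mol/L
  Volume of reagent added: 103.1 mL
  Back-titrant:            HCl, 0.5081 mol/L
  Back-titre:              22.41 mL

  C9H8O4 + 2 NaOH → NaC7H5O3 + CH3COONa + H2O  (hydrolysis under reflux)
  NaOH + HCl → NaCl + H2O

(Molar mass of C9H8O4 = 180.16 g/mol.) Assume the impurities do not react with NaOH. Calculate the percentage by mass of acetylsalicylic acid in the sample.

58.10 %

n(NaOH) added = 0.1031 × 0.4220 = 0.04351 mol
n(HCl) used in back-titration = 0.02241 × 0.5081 = 0.01139 mol
n(NaOH) left over = 0.01139 mol (1:1 ratio)
n(NaOH) consumed by analyte = 0.04351 − 0.01139 = 0.03212 mol
From the 1:2 ratio, n(C9H8O4) = 1/2 × 0.03212 = 0.01606 mol
mass of C9H8O4 = 0.01606 × 180.16 = 2.894 g
% C9H8O4 = 2.894 / 4.980 × 100 = 58.10 %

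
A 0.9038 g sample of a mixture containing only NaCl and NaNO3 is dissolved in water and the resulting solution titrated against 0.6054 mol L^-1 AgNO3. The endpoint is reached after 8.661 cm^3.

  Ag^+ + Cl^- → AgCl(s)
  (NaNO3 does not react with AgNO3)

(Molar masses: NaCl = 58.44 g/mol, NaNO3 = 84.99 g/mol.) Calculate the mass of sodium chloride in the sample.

0.3064 g

n(AgNO3) = 0.008661 × 0.6054 = 5.243 × 10^-3 mol
Let x = n(NaCl), y = n(NaNO3).
Titrant: 1x = 5.243 × 10^-3;  mass: 58.44x + 84.99y = 0.9038
Solving, x = 5.243 × 10^-3 mol, y = 7.029 × 10^-3 mol
mass of NaCl = 5.243 × 10^-3 × 58.44 = 0.3064 g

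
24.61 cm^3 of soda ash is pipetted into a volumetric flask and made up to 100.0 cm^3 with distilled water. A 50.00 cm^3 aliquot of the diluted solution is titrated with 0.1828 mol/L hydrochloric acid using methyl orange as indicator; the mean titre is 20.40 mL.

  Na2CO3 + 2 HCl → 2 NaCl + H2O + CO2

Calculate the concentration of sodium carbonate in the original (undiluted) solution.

0.1515 mol/L

n(HCl) = 0.02040 × 0.1828 = 3.729 × 10^-3 mol
From the 1:2 ratio, n(Na2CO3) in the aliquot = 1/2 × 3.729 × 10^-3 = 1.865 × 10^-3 mol
[Na2CO3]_dilute = 1.865 × 10^-3 / 0.05000 = 0.03729 mol/L
Dilution factor = 100.0 / 24.61 = 4.063
[Na2CO3]_stock = 0.03729 × 4.063 = 0.1515 mol/L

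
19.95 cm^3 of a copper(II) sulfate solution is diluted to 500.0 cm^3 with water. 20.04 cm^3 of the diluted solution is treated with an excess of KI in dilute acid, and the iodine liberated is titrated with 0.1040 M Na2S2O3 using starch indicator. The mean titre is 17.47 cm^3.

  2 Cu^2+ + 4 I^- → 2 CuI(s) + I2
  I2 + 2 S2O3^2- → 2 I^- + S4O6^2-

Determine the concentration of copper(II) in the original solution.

n(S2O3^2-) = 0.01747 × 0.1040 = 1.817 × 10^-3 mol
n(I2) = n(S2O3^2-)/2 = 9.084 × 10^-4 mol
From the 2:1 ratio, n(Cu2+) in the aliquot = 2/1 × 9.084 × 10^-4 = 1.817 × 10^-3 mol
[Cu2+]_dilute = 1.817 × 10^-3 / 0.02004 = 0.09066 mol/L
[Cu2+]_original = 0.09066 × 500.0/19.95 = 2.272 mol/L

2.272 M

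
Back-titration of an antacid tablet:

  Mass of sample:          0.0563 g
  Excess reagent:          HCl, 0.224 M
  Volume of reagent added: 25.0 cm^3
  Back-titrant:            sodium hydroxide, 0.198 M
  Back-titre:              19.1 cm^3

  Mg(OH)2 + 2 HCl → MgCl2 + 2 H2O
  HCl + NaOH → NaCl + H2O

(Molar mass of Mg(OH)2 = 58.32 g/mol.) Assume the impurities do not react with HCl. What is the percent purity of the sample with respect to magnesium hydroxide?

94.2 %

n(HCl) added = 0.0250 × 0.224 = 5.60 × 10^-3 mol
n(NaOH) used in back-titration = 0.0191 × 0.198 = 3.78 × 10^-3 mol
n(HCl) left over = 3.78 × 10^-3 mol (1:1 ratio)
n(HCl) consumed by analyte = 5.60 × 10^-3 − 3.78 × 10^-3 = 1.82 × 10^-3 mol
From the 1:2 ratio, n(Mg(OH)2) = 1/2 × 1.82 × 10^-3 = 9.09 × 10^-4 mol
mass of Mg(OH)2 = 9.09 × 10^-4 × 58.32 = 0.0530 g
% Mg(OH)2 = 0.0530 / 0.0563 × 100 = 94.2 %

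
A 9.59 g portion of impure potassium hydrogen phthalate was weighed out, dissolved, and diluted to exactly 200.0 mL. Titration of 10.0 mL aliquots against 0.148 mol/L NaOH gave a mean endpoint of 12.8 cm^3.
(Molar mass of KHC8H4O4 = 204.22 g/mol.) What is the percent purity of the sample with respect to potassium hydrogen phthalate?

80.7 %

KHC8H4O4 + NaOH → KNaC8H4O4 + H2O
n(NaOH) per titration = 0.0128 × 0.148 = 1.89 × 10^-3 mol
n(KHC8H4O4) in each aliquot = 1.89 × 10^-3 mol (1:1 ratio)
n(KHC8H4O4) in the whole flask = 1.89 × 10^-3 × 200.0/10.0 = 0.0379 mol
mass of KHC8H4O4 = 0.0379 × 204.22 = 7.74 g
% KHC8H4O4 = 7.74 / 9.59 × 100 = 80.7 %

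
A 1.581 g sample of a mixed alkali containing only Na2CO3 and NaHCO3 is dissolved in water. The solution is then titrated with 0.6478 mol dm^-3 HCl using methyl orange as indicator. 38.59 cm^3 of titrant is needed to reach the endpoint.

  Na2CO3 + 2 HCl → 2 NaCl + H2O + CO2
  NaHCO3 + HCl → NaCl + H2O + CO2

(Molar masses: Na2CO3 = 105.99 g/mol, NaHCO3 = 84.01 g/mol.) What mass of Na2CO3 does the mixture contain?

n(HCl) = 0.03859 × 0.6478 = 0.02500 mol
Let x = n(Na2CO3), y = n(NaHCO3).
Titrant: 2x + 1y = 0.02500;  mass: 105.99x + 84.01y = 1.581
Solving, x = 8.369 × 10^-3 mol, y = 8.260 × 10^-3 mol
mass of Na2CO3 = 8.369 × 10^-3 × 105.99 = 0.8870 g

0.8870 g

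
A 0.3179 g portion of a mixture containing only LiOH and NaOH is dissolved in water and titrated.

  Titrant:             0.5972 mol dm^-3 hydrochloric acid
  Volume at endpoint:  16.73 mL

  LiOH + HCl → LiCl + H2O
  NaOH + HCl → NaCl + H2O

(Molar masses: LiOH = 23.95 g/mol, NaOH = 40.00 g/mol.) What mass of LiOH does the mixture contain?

n(HCl) = 0.01673 × 0.5972 = 9.991 × 10^-3 mol
Let x = n(LiOH), y = n(NaOH).
Titrant: 1x + 1y = 9.991 × 10^-3;  mass: 23.95x + 40.00y = 0.3179
Solving, x = 5.093 × 10^-3 mol, y = 4.898 × 10^-3 mol
mass of LiOH = 5.093 × 10^-3 × 23.95 = 0.1220 g

0.1220 g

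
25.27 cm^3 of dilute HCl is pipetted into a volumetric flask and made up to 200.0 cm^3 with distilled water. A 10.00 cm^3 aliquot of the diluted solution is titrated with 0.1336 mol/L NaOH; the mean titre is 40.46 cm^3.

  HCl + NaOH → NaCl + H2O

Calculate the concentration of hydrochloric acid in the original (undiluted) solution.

n(NaOH) = 0.04046 × 0.1336 = 5.405 × 10^-3 mol
n(HCl) in the aliquot = 5.405 × 10^-3 mol (1:1 ratio)
[HCl]_dilute = 5.405 × 10^-3 / 0.01000 = 0.5405 mol/L
Dilution factor = 200.0 / 25.27 = 7.915
[HCl]_stock = 0.5405 × 7.915 = 4.278 mol/L

4.278 mol/L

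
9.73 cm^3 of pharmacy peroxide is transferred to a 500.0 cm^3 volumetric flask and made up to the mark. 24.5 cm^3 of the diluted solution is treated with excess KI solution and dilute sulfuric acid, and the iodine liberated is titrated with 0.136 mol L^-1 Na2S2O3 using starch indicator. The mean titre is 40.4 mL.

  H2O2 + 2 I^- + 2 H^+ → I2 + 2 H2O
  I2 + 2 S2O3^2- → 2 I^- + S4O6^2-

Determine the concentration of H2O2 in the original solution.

5.76 mol/L

n(S2O3^2-) = 0.0404 × 0.136 = 5.49 × 10^-3 mol
n(I2) = n(S2O3^2-)/2 = 2.75 × 10^-3 mol
n(H2O2) in the aliquot = 2.75 × 10^-3 mol (1:1 ratio)
[H2O2]_dilute = 2.75 × 10^-3 / 0.0245 = 0.112 mol/L
[H2O2]_original = 0.112 × 500.0/9.73 = 5.76 mol/L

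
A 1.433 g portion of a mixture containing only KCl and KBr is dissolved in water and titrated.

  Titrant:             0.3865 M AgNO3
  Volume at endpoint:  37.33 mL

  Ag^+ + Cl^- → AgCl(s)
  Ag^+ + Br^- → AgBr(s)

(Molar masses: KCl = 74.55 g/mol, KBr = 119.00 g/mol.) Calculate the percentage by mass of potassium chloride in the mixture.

33.23 %

n(AgNO3) = 0.03733 × 0.3865 = 0.01443 mol
Let x = n(KCl), y = n(KBr).
Titrant: 1x + 1y = 0.01443;  mass: 74.55x + 119.00y = 1.433
Solving, x = 6.388 × 10^-3 mol, y = 8.040 × 10^-3 mol
mass of KCl = 6.388 × 10^-3 × 74.55 = 0.4762 g
% KCl = 0.4762 / 1.433 × 100 = 33.23 %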